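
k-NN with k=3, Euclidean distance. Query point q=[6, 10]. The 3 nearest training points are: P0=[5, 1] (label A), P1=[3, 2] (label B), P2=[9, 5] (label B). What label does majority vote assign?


d(q,P0) = 9.0554  (label A)
d(q,P1) = 8.544  (label B)
d(q,P2) = 5.831  (label B)
Votes: A=1, B=2
Majority → B

B


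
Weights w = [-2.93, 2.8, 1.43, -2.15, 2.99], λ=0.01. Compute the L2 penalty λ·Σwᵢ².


‖w‖₂² = (-2.93)² + (2.8)² + (1.43)² + (-2.15)² + (2.99)²
     = 8.5849 + 7.84 + 2.0449 + 4.6225 + 8.9401
     = 32.0324
λ·‖w‖₂² = 0.01·32.0324 = 0.320324

0.320324


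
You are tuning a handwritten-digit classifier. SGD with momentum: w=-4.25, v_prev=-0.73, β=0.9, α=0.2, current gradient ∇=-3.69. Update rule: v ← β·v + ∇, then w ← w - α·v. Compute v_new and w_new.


v_new = 0.9·-0.73 - 3.69 = -0.657 - 3.69 = -4.347
w_new = -4.25 - 0.2·-4.347 = -4.25 + 0.8694 = -3.3806

v_new=-4.347, w_new=-3.3806


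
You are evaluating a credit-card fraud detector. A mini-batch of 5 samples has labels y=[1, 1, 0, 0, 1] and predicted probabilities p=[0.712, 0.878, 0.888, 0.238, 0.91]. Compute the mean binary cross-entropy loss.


L[0] = -ln(0.712) = 0.3397
L[1] = -ln(0.878) = 0.1301
L[2] = -ln(1-0.888) = -ln(0.112) = 2.1893
L[3] = -ln(1-0.238) = -ln(0.762) = 0.2718
L[4] = -ln(0.91) = 0.0943
mean = (0.3397 + 0.1301 + 2.1893 + 0.2718 + 0.0943)/5 = 0.605

0.605


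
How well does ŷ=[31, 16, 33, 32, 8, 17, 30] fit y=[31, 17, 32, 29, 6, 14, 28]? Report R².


ȳ = 22.4286
SS_res = Σ(y-ŷ)² = 28
SS_tot = Σ(y-ȳ)² = 609.71
R² = 1 - SS_res/SS_tot = 1 - 0.0459 = 0.9541

0.9541


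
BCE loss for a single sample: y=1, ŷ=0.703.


BCE = -[y·ln(p) + (1-y)·ln(1-p)]
= -1·ln(0.703) - 0
= -ln(0.703) = 0.3524

0.3524


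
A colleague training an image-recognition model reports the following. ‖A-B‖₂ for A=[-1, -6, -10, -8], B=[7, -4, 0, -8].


d = √((-1-7)² + (-6+ 4)² + (-10-0)² + (-8+ 8)²)
  = √(64 + 4 + 100 + 0)
  = √168 = 12.9615

12.9615


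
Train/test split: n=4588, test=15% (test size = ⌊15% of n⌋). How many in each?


Test = ⌊4588·15/100⌋ = 688
Train = 4588 - 688 = 3900

Train: 3900, Test: 688


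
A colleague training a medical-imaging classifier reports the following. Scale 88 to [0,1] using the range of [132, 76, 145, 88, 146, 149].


min=76, max=149
(88-76)/(149-76) = 12/73 = 0.1644

0.1644


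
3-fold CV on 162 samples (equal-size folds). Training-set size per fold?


Fold size = 162/3 = 54
Training per fold = 162 - 54 = 108

108


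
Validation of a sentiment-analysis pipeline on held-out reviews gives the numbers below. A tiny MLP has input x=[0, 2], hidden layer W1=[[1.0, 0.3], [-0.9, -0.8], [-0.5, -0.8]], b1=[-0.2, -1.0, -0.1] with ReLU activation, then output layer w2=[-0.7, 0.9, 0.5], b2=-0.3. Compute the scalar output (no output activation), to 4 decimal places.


z1[0] = (1.0)·(0) + (0.3)·(2) - 0.2 = 0.4
z1[1] = (-0.9)·(0) + (-0.8)·(2) - 1.0 = -2.6
z1[2] = (-0.5)·(0) + (-0.8)·(2) - 0.1 = -1.7
h = ReLU(z1) = [0.4, 0.0, 0.0]
output = (-0.7)·(0.4) + (0.9)·(0.0) + (0.5)·(0.0) - 0.3 = -0.58

-0.58


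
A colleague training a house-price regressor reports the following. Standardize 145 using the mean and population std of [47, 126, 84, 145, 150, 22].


μ = 95.6667, σ = 48.7123
z = (145 - 95.6667)/48.7123 = 1.0127

1.0127


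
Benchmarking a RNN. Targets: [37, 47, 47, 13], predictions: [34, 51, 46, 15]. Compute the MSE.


Squared errors: (37-34)²=9, (47-51)²=16, (47-46)²=1, (13-15)²=4
Sum = 30
MSE = 30/4 = 15/2

15/2


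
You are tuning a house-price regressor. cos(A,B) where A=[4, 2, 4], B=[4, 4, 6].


A·B = 4·4 + 2·4 + 4·6 = 48
‖A‖ = √36 = 6, ‖B‖ = √68 = 8.2462
cos = 48/(√36·√68) = 48/√2448 = 0.9701

0.9701


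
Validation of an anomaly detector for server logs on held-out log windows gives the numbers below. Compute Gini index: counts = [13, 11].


Probabilities: [13/24, 11/24] ≈ [0.5417, 0.4583]
Σpᵢ² = (169 + 121)/24² = 290/576
Gini = 1 - Σpᵢ² = 1 - 290/576 = 0.4965

0.4965


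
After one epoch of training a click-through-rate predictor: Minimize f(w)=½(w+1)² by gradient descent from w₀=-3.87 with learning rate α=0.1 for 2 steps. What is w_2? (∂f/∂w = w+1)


step 1: grad = -3.87+1 = -2.87; w = -3.87 - 0.1·(-2.87) = -3.583
step 2: grad = -3.583+1 = -2.583; w = -3.583 - 0.1·(-2.583) = -3.3247

-3.3247


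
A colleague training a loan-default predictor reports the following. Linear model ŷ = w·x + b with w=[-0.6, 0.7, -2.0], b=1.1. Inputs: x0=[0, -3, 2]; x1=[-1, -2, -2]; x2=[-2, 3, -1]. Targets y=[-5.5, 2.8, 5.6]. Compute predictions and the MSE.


ŷ0 = (-0.6)·(0) + (0.7)·(-3) + (-2.0)·(2) + 1.1 = -5.0
ŷ1 = (-0.6)·(-1) + (0.7)·(-2) + (-2.0)·(-2) + 1.1 = 4.3
ŷ2 = (-0.6)·(-2) + (0.7)·(3) + (-2.0)·(-1) + 1.1 = 6.4
errors² = [0.25, 2.25, 0.64]
MSE = 3.1400/3 = 1.0467

1.0467


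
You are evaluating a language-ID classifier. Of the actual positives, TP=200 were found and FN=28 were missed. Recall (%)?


Recall = TP/(TP+FN)
= 200/(200+28)
= 200/228 = 87.72%

87.72%


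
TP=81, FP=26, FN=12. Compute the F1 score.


Precision = 81/107 = 0.757
Recall = 81/93 = 0.871
F1 = 2·P·R/(P+R) = 2·TP/(2·TP+FP+FN) = 162/(162+26+12) = 162/200 = 0.81

0.81


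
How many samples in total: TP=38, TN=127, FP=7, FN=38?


Total = TP + TN + FP + FN
= 38 + 127 + 7 + 38
= 210
(Predicted positive: 45, predicted negative: 165)

210


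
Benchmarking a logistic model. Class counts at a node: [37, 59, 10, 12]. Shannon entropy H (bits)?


Probabilities: [37/118, 59/118, 10/118, 12/118] ≈ [0.3136, 0.5, 0.0847, 0.1017]
H = -((37/118)·log₂(37/118) + (59/118)·log₂(59/118) + (10/118)·log₂(10/118) + (12/118)·log₂(12/118))
  = 1.6618 bits

1.6618 bits


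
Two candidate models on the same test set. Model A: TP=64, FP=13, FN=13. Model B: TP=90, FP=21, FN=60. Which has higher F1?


Model A: P=64/77=0.8312, R=64/77=0.8312, F1=2PR/(P+R)=2TP/(2TP+FP+FN)=128/154=0.8312
Model B: P=90/111=0.8108, R=90/150=0.6, F1=2PR/(P+R)=2TP/(2TP+FP+FN)=180/261=0.6897
0.8312 > 0.6897 → Model A

Model A


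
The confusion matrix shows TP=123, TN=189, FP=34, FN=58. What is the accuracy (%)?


Accuracy = (TP+TN)/(TP+TN+FP+FN)
= (123+189)/(404)
= 312/404 = 77.23%

77.23%


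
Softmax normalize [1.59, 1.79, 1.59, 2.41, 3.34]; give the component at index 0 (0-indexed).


Exponentials: e^1.59=4.9037, e^1.79=5.9895, e^1.59=4.9037, e^2.41=11.134, e^3.34=28.2191
Sum = 55.15
Softmax = [0.0889, 0.1086, 0.0889, 0.2019, 0.5117]
p[0] = 4.9037/55.15 = 0.0889

0.0889


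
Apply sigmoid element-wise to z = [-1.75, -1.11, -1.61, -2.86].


σ(-1.75) = 1/(1+e^1.75) = 0.148
σ(-1.11) = 1/(1+e^1.11) = 0.2479
σ(-1.61) = 1/(1+e^1.61) = 0.1666
σ(-2.86) = 1/(1+e^2.86) = 0.0542
result = [0.148, 0.2479, 0.1666, 0.0542]

[0.148, 0.2479, 0.1666, 0.0542]


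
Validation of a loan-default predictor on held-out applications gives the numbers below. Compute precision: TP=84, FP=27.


Precision = TP/(TP+FP)
= 84/(84+27)
= 84/111 = 75.68%

75.68%


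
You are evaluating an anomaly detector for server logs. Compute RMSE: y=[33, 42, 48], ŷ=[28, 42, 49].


MSE = 26/3 = 8.6667
RMSE = √(26/3) = 2.9439

2.9439


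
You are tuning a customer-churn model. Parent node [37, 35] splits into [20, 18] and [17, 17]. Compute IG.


Parent = [37, 35], H_parent = 0.9994
H_left = 0.998 (n=38), H_right = 1 (n=34)
H_children = (38/72)·0.998 + (34/72)·1 = 0.9989
IG = 0.9994 - 0.9989 = 0.0005

0.0005


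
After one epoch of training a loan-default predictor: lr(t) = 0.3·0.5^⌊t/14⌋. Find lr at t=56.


n_drops = ⌊56/14⌋ = 4
lr = 0.3·0.5^4 = 0.3·0.0625 = 0.01875

0.01875


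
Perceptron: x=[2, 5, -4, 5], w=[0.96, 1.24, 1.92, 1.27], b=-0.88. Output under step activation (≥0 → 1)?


z = (2)·(0.96) + (5)·(1.24) + (-4)·(1.92) + (5)·(1.27) - 0.88
  = 5.91
step(z) = 1 (z≥0)

1


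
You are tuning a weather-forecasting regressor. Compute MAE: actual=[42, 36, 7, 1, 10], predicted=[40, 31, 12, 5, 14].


Absolute errors: |42-40|=2, |36-31|=5, |7-12|=5, |1-5|=4, |10-14|=4
Sum = 20
MAE = 20/5 = 4

4


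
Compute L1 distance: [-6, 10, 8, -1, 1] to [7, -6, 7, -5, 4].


d = |-6-7| + |10+ 6| + |8-7| + |-1+ 5| + |1-4|
  = 13 + 16 + 1 + 4 + 3
  = 37

37


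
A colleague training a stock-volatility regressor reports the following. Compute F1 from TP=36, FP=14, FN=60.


Precision = 36/50 = 0.72
Recall = 36/96 = 0.375
F1 = 2·P·R/(P+R) = 2·TP/(2·TP+FP+FN) = 72/(72+14+60) = 72/146 = 0.4932

0.4932


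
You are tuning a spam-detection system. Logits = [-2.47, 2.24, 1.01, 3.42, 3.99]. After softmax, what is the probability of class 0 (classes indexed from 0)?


Exponentials: e^-2.47=0.0846, e^2.24=9.3933, e^1.01=2.7456, e^3.42=30.5694, e^3.99=54.0549
Sum = 96.8478
Softmax = [0.0009, 0.097, 0.0283, 0.3156, 0.5581]
p[0] = 0.0846/96.8478 = 0.0009

0.0009


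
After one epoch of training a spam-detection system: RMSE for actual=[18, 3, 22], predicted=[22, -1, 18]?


MSE = 48/3 = 16
RMSE = √(48/3) = 4.0

4.0


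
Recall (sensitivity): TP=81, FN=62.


Recall = TP/(TP+FN)
= 81/(81+62)
= 81/143 = 56.64%

56.64%


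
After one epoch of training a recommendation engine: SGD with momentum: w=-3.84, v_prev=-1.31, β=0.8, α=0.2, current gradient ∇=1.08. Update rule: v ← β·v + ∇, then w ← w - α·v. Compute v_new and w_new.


v_new = 0.8·-1.31 + 1.08 = -1.048 + 1.08 = 0.032
w_new = -3.84 - 0.2·0.032 = -3.84 - 0.0064 = -3.8464

v_new=0.032, w_new=-3.8464


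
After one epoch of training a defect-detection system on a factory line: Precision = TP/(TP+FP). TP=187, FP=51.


Precision = TP/(TP+FP)
= 187/(187+51)
= 187/238 = 78.57%

78.57%


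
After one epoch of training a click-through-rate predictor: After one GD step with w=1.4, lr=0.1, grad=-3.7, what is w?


w_new = w - α·∇
= 1.4 - 0.1·-3.7
= 1.4 + 0.37
= 1.77

1.77


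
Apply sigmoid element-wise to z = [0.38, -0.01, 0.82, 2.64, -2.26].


σ(0.38) = 1/(1+e^-0.38) = 0.5939
σ(-0.01) = 1/(1+e^0.01) = 0.4975
σ(0.82) = 1/(1+e^-0.82) = 0.6942
σ(2.64) = 1/(1+e^-2.64) = 0.9334
σ(-2.26) = 1/(1+e^2.26) = 0.0945
result = [0.5939, 0.4975, 0.6942, 0.9334, 0.0945]

[0.5939, 0.4975, 0.6942, 0.9334, 0.0945]


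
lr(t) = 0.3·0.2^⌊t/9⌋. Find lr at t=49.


n_drops = ⌊49/9⌋ = 5
lr = 0.3·0.2^5 = 0.3·0.00032 = 0.000096

0.000096


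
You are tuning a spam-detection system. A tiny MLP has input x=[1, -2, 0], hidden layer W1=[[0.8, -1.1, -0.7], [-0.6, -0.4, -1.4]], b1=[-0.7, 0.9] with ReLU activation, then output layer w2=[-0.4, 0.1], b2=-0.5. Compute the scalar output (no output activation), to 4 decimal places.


z1[0] = (0.8)·(1) + (-1.1)·(-2) + (-0.7)·(0) - 0.7 = 2.3
z1[1] = (-0.6)·(1) + (-0.4)·(-2) + (-1.4)·(0) + 0.9 = 1.1
h = ReLU(z1) = [2.3, 1.1]
output = (-0.4)·(2.3) + (0.1)·(1.1) - 0.5 = -1.31

-1.31


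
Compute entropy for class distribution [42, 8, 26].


Probabilities: [42/76, 8/76, 26/76] ≈ [0.5526, 0.1053, 0.3421]
H = -((42/76)·log₂(42/76) + (8/76)·log₂(8/76) + (26/76)·log₂(26/76))
  = 1.3441 bits

1.3441 bits


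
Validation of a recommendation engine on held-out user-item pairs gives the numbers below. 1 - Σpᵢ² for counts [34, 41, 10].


Probabilities: [34/85, 41/85, 10/85] ≈ [0.4, 0.4824, 0.1176]
Σpᵢ² = (1156 + 1681 + 100)/85² = 2937/7225
Gini = 1 - Σpᵢ² = 1 - 2937/7225 = 0.5935

0.5935


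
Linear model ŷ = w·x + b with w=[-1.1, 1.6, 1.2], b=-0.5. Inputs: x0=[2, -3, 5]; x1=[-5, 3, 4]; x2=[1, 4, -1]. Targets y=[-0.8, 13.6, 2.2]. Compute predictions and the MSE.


ŷ0 = (-1.1)·(2) + (1.6)·(-3) + (1.2)·(5) - 0.5 = -1.5
ŷ1 = (-1.1)·(-5) + (1.6)·(3) + (1.2)·(4) - 0.5 = 14.6
ŷ2 = (-1.1)·(1) + (1.6)·(4) + (1.2)·(-1) - 0.5 = 3.6
errors² = [0.49, 1.0, 1.96]
MSE = 3.4500/3 = 1.15

1.15


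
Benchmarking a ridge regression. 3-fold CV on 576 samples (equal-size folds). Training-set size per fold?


Fold size = 576/3 = 192
Training per fold = 576 - 192 = 384

384


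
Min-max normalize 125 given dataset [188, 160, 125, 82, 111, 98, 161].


min=82, max=188
(125-82)/(188-82) = 43/106 = 0.4057

0.4057


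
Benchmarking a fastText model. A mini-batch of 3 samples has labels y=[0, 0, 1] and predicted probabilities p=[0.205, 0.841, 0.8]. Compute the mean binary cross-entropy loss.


L[0] = -ln(1-0.205) = -ln(0.795) = 0.2294
L[1] = -ln(1-0.841) = -ln(0.159) = 1.8389
L[2] = -ln(0.8) = 0.2231
mean = (0.2294 + 1.8389 + 0.2231)/3 = 0.7638

0.7638


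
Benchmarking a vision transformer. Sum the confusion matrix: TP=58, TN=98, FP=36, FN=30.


Total = TP + TN + FP + FN
= 58 + 98 + 36 + 30
= 222
(Predicted positive: 94, predicted negative: 128)

222


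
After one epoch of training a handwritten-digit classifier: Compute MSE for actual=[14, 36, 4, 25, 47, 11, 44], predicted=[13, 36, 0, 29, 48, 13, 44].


Squared errors: (14-13)²=1, (36-36)²=0, (4-0)²=16, (25-29)²=16, (47-48)²=1, (11-13)²=4, (44-44)²=0
Sum = 38
MSE = 38/7 = 38/7

38/7


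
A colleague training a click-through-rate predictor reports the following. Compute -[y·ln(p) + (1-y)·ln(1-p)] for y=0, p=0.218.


BCE = -[y·ln(p) + (1-y)·ln(1-p)]
= -0 - 1·ln(1-0.218)
= -ln(0.782) = 0.2459

0.2459


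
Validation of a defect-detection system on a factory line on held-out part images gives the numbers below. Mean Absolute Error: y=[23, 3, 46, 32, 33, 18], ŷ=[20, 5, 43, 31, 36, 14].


Absolute errors: |23-20|=3, |3-5|=2, |46-43|=3, |32-31|=1, |33-36|=3, |18-14|=4
Sum = 16
MAE = 16/6 = 8/3

8/3


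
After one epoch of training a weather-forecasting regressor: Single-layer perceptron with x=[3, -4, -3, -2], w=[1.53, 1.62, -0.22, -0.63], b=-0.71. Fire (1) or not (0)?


z = (3)·(1.53) + (-4)·(1.62) + (-3)·(-0.22) + (-2)·(-0.63) - 0.71
  = -0.68
step(z) = 0 (z<0)

0


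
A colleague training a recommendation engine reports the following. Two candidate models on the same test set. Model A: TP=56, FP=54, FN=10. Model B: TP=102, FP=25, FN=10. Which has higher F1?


Model A: P=56/110=0.5091, R=56/66=0.8485, F1=2PR/(P+R)=2TP/(2TP+FP+FN)=112/176=0.6364
Model B: P=102/127=0.8031, R=102/112=0.9107, F1=2PR/(P+R)=2TP/(2TP+FP+FN)=204/239=0.8536
0.6364 < 0.8536 → Model B

Model B


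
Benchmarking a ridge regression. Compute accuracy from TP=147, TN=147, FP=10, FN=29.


Accuracy = (TP+TN)/(TP+TN+FP+FN)
= (147+147)/(333)
= 294/333 = 88.29%

88.29%


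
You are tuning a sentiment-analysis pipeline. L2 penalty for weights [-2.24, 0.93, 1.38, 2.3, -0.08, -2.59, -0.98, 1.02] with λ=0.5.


‖w‖₂² = (-2.24)² + (0.93)² + (1.38)² + (2.3)² + (-0.08)² + (-2.59)² + (-0.98)² + (1.02)²
     = 5.0176 + 0.8649 + 1.9044 + 5.29 + 0.0064 + 6.7081 + 0.9604 + 1.0404
     = 21.7922
λ·‖w‖₂² = 0.5·21.7922 = 10.8961

10.8961


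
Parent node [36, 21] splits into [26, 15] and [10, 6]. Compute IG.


Parent = [36, 21], H_parent = 0.9495
H_left = 0.9474 (n=41), H_right = 0.9544 (n=16)
H_children = (41/57)·0.9474 + (16/57)·0.9544 = 0.9494
IG = 0.9495 - 0.9494 = 0.0001

0.0001


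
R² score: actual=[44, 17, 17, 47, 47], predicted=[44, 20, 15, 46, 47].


ȳ = 34.4
SS_res = Σ(y-ŷ)² = 14
SS_tot = Σ(y-ȳ)² = 1015.2
R² = 1 - SS_res/SS_tot = 1 - 0.0138 = 0.9862

0.9862


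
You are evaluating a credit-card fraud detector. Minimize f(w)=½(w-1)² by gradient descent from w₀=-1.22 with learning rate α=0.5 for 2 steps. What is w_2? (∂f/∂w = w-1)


step 1: grad = -1.22-1 = -2.22; w = -1.22 - 0.5·(-2.22) = -0.11
step 2: grad = -0.11-1 = -1.11; w = -0.11 - 0.5·(-1.11) = 0.445

0.445


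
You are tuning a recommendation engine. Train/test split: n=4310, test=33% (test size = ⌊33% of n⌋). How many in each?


Test = ⌊4310·33/100⌋ = 1422
Train = 4310 - 1422 = 2888

Train: 2888, Test: 1422


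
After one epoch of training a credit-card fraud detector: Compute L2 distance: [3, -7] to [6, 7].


d = √((3-6)² + (-7-7)²)
  = √(9 + 196)
  = √205 = 14.3178

14.3178


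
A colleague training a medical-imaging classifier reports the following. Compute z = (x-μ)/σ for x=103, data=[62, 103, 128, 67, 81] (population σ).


μ = 88.2, σ = 24.4573
z = (103 - 88.2)/24.4573 = 0.6051

0.6051


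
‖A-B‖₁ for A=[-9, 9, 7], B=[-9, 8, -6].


d = |-9+ 9| + |9-8| + |7+ 6|
  = 0 + 1 + 13
  = 14

14


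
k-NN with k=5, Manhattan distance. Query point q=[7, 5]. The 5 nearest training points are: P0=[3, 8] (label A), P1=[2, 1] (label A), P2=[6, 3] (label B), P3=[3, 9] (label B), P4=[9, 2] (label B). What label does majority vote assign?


d(q,P0) = 7  (label A)
d(q,P1) = 9  (label A)
d(q,P2) = 3  (label B)
d(q,P3) = 8  (label B)
d(q,P4) = 5  (label B)
Votes: A=2, B=3
Majority → B

B


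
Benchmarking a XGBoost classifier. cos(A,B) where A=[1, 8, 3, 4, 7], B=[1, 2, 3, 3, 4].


A·B = 1·1 + 8·2 + 3·3 + 4·3 + 7·4 = 66
‖A‖ = √139 = 11.7898, ‖B‖ = √39 = 6.245
cos = 66/(√139·√39) = 66/√5421 = 0.8964

0.8964


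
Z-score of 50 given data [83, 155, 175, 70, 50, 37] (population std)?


μ = 95, σ = 51.8941
z = (50 - 95)/51.8941 = -0.8672

-0.8672


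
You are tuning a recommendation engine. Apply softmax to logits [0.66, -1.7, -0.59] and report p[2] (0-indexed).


Exponentials: e^0.66=1.9348, e^-1.7=0.1827, e^-0.59=0.5543
Sum = 2.6718
Softmax = [0.7242, 0.0684, 0.2075]
p[2] = 0.5543/2.6718 = 0.2075

0.2075


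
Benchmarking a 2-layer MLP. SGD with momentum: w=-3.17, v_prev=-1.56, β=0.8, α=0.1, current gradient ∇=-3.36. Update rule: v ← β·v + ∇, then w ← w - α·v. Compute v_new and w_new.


v_new = 0.8·-1.56 - 3.36 = -1.248 - 3.36 = -4.608
w_new = -3.17 - 0.1·-4.608 = -3.17 + 0.4608 = -2.7092

v_new=-4.608, w_new=-2.7092


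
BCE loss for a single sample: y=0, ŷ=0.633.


BCE = -[y·ln(p) + (1-y)·ln(1-p)]
= -0 - 1·ln(1-0.633)
= -ln(0.367) = 1.0024

1.0024


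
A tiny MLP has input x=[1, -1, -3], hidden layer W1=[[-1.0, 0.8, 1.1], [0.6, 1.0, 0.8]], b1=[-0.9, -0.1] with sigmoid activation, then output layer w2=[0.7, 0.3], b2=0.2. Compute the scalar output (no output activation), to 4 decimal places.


z1[0] = (-1.0)·(1) + (0.8)·(-1) + (1.1)·(-3) - 0.9 = -6.0
z1[1] = (0.6)·(1) + (1.0)·(-1) + (0.8)·(-3) - 0.1 = -2.9
h = sigmoid(z1) = [0.0025, 0.0522]
output = (0.7)·(0.0025) + (0.3)·(0.0522) + 0.2 = 0.2174

0.2174


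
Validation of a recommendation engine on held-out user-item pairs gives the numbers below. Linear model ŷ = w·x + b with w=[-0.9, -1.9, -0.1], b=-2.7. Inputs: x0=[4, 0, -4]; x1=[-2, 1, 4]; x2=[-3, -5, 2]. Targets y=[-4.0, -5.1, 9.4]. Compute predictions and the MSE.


ŷ0 = (-0.9)·(4) + (-1.9)·(0) + (-0.1)·(-4) - 2.7 = -5.9
ŷ1 = (-0.9)·(-2) + (-1.9)·(1) + (-0.1)·(4) - 2.7 = -3.2
ŷ2 = (-0.9)·(-3) + (-1.9)·(-5) + (-0.1)·(2) - 2.7 = 9.3
errors² = [3.61, 3.61, 0.01]
MSE = 7.2300/3 = 2.41

2.41


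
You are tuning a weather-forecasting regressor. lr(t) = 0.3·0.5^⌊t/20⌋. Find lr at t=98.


n_drops = ⌊98/20⌋ = 4
lr = 0.3·0.5^4 = 0.3·0.0625 = 0.01875

0.01875


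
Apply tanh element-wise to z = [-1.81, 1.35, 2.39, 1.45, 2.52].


tanh(-1.81) = -0.9478
tanh(1.35) = 0.8741
tanh(2.39) = 0.9833
tanh(1.45) = 0.8957
tanh(2.52) = 0.9871
result = [-0.9478, 0.8741, 0.9833, 0.8957, 0.9871]

[-0.9478, 0.8741, 0.9833, 0.8957, 0.9871]


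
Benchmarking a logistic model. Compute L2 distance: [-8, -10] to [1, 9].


d = √((-8-1)² + (-10-9)²)
  = √(81 + 361)
  = √442 = 21.0238

21.0238


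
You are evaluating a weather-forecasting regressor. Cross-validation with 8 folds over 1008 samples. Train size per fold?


Fold size = 1008/8 = 126
Training per fold = 1008 - 126 = 882

882


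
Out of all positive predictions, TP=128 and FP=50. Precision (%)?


Precision = TP/(TP+FP)
= 128/(128+50)
= 128/178 = 71.91%

71.91%


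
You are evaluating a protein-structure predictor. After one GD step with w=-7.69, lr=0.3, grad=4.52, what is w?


w_new = w - α·∇
= -7.69 - 0.3·4.52
= -7.69 - 1.356
= -9.046

-9.046


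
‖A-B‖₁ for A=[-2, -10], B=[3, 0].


d = |-2-3| + |-10-0|
  = 5 + 10
  = 15

15


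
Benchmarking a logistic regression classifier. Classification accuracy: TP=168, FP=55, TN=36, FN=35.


Accuracy = (TP+TN)/(TP+TN+FP+FN)
= (168+36)/(294)
= 204/294 = 69.39%

69.39%


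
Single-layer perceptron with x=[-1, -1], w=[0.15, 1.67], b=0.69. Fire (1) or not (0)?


z = (-1)·(0.15) + (-1)·(1.67) + 0.69
  = -1.13
step(z) = 0 (z<0)

0


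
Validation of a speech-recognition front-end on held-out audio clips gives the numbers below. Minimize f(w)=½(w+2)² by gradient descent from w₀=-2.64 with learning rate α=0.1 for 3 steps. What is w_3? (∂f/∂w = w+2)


step 1: grad = -2.64+2 = -0.64; w = -2.64 - 0.1·(-0.64) = -2.576
step 2: grad = -2.576+2 = -0.576; w = -2.576 - 0.1·(-0.576) = -2.5184
step 3: grad = -2.5184+2 = -0.5184; w = -2.5184 - 0.1·(-0.5184) = -2.46656

-2.46656


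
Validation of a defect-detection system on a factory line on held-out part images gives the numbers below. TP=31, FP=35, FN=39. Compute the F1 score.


Precision = 31/66 = 0.4697
Recall = 31/70 = 0.4429
F1 = 2·P·R/(P+R) = 2·TP/(2·TP+FP+FN) = 62/(62+35+39) = 62/136 = 0.4559

0.4559


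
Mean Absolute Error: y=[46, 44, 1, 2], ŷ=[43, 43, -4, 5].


Absolute errors: |46-43|=3, |44-43|=1, |1+ 4|=5, |2-5|=3
Sum = 12
MAE = 12/4 = 3

3


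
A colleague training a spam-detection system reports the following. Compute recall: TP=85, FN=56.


Recall = TP/(TP+FN)
= 85/(85+56)
= 85/141 = 60.28%

60.28%


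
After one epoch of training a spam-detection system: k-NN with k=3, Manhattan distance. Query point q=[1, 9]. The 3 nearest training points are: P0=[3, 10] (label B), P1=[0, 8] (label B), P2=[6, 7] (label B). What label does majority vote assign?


d(q,P0) = 3  (label B)
d(q,P1) = 2  (label B)
d(q,P2) = 7  (label B)
Votes: A=0, B=3
Majority → B

B


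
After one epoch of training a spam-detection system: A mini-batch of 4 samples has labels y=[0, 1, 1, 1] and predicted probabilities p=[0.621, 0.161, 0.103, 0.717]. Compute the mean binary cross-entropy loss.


L[0] = -ln(1-0.621) = -ln(0.379) = 0.9702
L[1] = -ln(0.161) = 1.8264
L[2] = -ln(0.103) = 2.273
L[3] = -ln(0.717) = 0.3327
mean = (0.9702 + 1.8264 + 2.273 + 0.3327)/4 = 1.3506

1.3506


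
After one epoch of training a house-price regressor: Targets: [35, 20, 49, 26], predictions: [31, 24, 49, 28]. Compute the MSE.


Squared errors: (35-31)²=16, (20-24)²=16, (49-49)²=0, (26-28)²=4
Sum = 36
MSE = 36/4 = 9

9


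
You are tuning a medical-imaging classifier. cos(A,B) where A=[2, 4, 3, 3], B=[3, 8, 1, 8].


A·B = 2·3 + 4·8 + 3·1 + 3·8 = 65
‖A‖ = √38 = 6.1644, ‖B‖ = √138 = 11.7473
cos = 65/(√38·√138) = 65/√5244 = 0.8976

0.8976


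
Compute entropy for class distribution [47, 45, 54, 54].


Probabilities: [47/200, 45/200, 54/200, 54/200] ≈ [0.235, 0.225, 0.27, 0.27]
H = -((47/200)·log₂(47/200) + (45/200)·log₂(45/200) + (54/200)·log₂(54/200) + (54/200)·log₂(54/200))
  = 1.9952 bits

1.9952 bits


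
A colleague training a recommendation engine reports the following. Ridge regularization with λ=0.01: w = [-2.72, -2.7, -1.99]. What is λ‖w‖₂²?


‖w‖₂² = (-2.72)² + (-2.7)² + (-1.99)²
     = 7.3984 + 7.29 + 3.9601
     = 18.6485
λ·‖w‖₂² = 0.01·18.6485 = 0.186485

0.186485


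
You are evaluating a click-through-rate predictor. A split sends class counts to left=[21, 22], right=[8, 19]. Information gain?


Parent = [29, 41], H_parent = 0.9787
H_left = 0.9996 (n=43), H_right = 0.8767 (n=27)
H_children = (43/70)·0.9996 + (27/70)·0.8767 = 0.9522
IG = 0.9787 - 0.9522 = 0.0265

0.0265


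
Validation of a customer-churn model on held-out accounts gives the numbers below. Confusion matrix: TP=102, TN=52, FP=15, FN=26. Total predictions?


Total = TP + TN + FP + FN
= 102 + 52 + 15 + 26
= 195
(Predicted positive: 117, predicted negative: 78)

195


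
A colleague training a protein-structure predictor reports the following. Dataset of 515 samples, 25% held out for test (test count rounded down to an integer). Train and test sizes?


Test = ⌊515·25/100⌋ = 128
Train = 515 - 128 = 387

Train: 387, Test: 128


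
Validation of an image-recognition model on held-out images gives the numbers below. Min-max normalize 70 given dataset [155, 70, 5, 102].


min=5, max=155
(70-5)/(155-5) = 65/150 = 0.4333

0.4333


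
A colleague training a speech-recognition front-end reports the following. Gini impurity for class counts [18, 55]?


Probabilities: [18/73, 55/73] ≈ [0.2466, 0.7534]
Σpᵢ² = (324 + 3025)/73² = 3349/5329
Gini = 1 - Σpᵢ² = 1 - 3349/5329 = 0.3716

0.3716


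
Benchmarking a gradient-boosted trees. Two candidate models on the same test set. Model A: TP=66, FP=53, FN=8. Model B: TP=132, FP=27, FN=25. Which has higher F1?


Model A: P=66/119=0.5546, R=66/74=0.8919, F1=2PR/(P+R)=2TP/(2TP+FP+FN)=132/193=0.6839
Model B: P=132/159=0.8302, R=132/157=0.8408, F1=2PR/(P+R)=2TP/(2TP+FP+FN)=264/316=0.8354
0.6839 < 0.8354 → Model B

Model B


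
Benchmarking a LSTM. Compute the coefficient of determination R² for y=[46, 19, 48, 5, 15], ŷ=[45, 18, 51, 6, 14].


ȳ = 26.6
SS_res = Σ(y-ŷ)² = 13
SS_tot = Σ(y-ȳ)² = 1493.2
R² = 1 - SS_res/SS_tot = 1 - 0.0087 = 0.9913

0.9913


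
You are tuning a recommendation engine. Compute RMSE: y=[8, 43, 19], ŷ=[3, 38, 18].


MSE = 51/3 = 17
RMSE = √(51/3) = 4.1231

4.1231


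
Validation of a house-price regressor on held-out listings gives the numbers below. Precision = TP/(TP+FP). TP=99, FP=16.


Precision = TP/(TP+FP)
= 99/(99+16)
= 99/115 = 86.09%

86.09%


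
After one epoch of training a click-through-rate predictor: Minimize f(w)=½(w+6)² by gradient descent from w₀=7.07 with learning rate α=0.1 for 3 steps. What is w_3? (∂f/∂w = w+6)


step 1: grad = 7.07+6 = 13.07; w = 7.07 - 0.1·(13.07) = 5.763
step 2: grad = 5.763+6 = 11.763; w = 5.763 - 0.1·(11.763) = 4.5867
step 3: grad = 4.5867+6 = 10.5867; w = 4.5867 - 0.1·(10.5867) = 3.52803

3.52803


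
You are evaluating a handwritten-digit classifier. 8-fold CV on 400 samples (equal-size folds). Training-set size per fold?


Fold size = 400/8 = 50
Training per fold = 400 - 50 = 350

350


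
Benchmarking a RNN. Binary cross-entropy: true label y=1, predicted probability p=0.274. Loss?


BCE = -[y·ln(p) + (1-y)·ln(1-p)]
= -1·ln(0.274) - 0
= -ln(0.274) = 1.2946

1.2946


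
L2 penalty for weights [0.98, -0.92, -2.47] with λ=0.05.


‖w‖₂² = (0.98)² + (-0.92)² + (-2.47)²
     = 0.9604 + 0.8464 + 6.1009
     = 7.9077
λ·‖w‖₂² = 0.05·7.9077 = 0.395385

0.395385


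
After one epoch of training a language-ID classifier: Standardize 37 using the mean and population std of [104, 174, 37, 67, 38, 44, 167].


μ = 90.1429, σ = 55.2124
z = (37 - 90.1429)/55.2124 = -0.9625

-0.9625


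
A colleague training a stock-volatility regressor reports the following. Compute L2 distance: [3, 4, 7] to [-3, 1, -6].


d = √((3+ 3)² + (4-1)² + (7+ 6)²)
  = √(36 + 9 + 169)
  = √214 = 14.6287

14.6287


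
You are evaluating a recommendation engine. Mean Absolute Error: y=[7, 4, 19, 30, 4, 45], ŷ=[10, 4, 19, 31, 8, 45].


Absolute errors: |7-10|=3, |4-4|=0, |19-19|=0, |30-31|=1, |4-8|=4, |45-45|=0
Sum = 8
MAE = 8/6 = 4/3

4/3


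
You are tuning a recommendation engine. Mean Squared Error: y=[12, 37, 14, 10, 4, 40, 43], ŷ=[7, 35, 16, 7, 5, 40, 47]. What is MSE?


Squared errors: (12-7)²=25, (37-35)²=4, (14-16)²=4, (10-7)²=9, (4-5)²=1, (40-40)²=0, (43-47)²=16
Sum = 59
MSE = 59/7 = 59/7

59/7


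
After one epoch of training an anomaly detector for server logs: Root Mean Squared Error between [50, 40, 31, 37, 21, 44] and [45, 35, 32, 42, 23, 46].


MSE = 84/6 = 14
RMSE = √(84/6) = 3.7417

3.7417


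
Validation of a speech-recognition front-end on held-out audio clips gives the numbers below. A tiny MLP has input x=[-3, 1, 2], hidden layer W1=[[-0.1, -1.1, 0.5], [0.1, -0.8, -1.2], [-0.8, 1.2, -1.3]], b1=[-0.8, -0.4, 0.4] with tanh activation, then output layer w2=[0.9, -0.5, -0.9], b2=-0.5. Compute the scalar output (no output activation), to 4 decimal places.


z1[0] = (-0.1)·(-3) + (-1.1)·(1) + (0.5)·(2) - 0.8 = -0.6
z1[1] = (0.1)·(-3) + (-0.8)·(1) + (-1.2)·(2) - 0.4 = -3.9
z1[2] = (-0.8)·(-3) + (1.2)·(1) + (-1.3)·(2) + 0.4 = 1.4
h = tanh(z1) = [-0.537, -0.9992, 0.8854]
output = (0.9)·(-0.537) + (-0.5)·(-0.9992) + (-0.9)·(0.8854) - 0.5 = -1.2806

-1.2806


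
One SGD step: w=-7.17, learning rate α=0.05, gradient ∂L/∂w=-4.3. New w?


w_new = w - α·∇
= -7.17 - 0.05·-4.3
= -7.17 + 0.215
= -6.955

-6.955


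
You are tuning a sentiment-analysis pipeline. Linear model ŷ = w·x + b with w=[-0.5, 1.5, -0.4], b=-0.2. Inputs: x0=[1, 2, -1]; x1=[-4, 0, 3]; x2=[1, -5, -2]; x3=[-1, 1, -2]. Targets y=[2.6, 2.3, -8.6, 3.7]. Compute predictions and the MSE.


ŷ0 = (-0.5)·(1) + (1.5)·(2) + (-0.4)·(-1) - 0.2 = 2.7
ŷ1 = (-0.5)·(-4) + (1.5)·(0) + (-0.4)·(3) - 0.2 = 0.6
ŷ2 = (-0.5)·(1) + (1.5)·(-5) + (-0.4)·(-2) - 0.2 = -7.4
ŷ3 = (-0.5)·(-1) + (1.5)·(1) + (-0.4)·(-2) - 0.2 = 2.6
errors² = [0.01, 2.89, 1.44, 1.21]
MSE = 5.5500/4 = 1.3875

1.3875


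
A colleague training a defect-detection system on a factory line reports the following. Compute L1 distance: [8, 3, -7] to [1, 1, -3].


d = |8-1| + |3-1| + |-7+ 3|
  = 7 + 2 + 4
  = 13

13


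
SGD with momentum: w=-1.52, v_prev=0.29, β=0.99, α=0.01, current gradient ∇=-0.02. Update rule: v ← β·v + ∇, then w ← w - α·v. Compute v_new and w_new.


v_new = 0.99·0.29 - 0.02 = 0.2871 - 0.02 = 0.2671
w_new = -1.52 - 0.01·0.2671 = -1.52 - 0.002671 = -1.522671

v_new=0.2671, w_new=-1.522671


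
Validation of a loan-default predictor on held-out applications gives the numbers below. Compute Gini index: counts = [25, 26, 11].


Probabilities: [25/62, 26/62, 11/62] ≈ [0.4032, 0.4194, 0.1774]
Σpᵢ² = (625 + 676 + 121)/62² = 1422/3844
Gini = 1 - Σpᵢ² = 1 - 1422/3844 = 0.6301

0.6301


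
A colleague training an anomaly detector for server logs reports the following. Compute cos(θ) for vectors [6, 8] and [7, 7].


A·B = 6·7 + 8·7 = 98
‖A‖ = √100 = 10, ‖B‖ = √98 = 9.8995
cos = 98/(√100·√98) = 98/√9800 = 0.9899

0.9899


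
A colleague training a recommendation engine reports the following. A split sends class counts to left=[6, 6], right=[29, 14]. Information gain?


Parent = [35, 20], H_parent = 0.9457
H_left = 1 (n=12), H_right = 0.9103 (n=43)
H_children = (12/55)·1 + (43/55)·0.9103 = 0.9299
IG = 0.9457 - 0.9299 = 0.0158

0.0158


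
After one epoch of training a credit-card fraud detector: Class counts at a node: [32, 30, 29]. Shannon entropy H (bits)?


Probabilities: [32/91, 30/91, 29/91] ≈ [0.3516, 0.3297, 0.3187]
H = -((32/91)·log₂(32/91) + (30/91)·log₂(30/91) + (29/91)·log₂(29/91))
  = 1.5837 bits

1.5837 bits


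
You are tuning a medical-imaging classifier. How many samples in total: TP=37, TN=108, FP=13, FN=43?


Total = TP + TN + FP + FN
= 37 + 108 + 13 + 43
= 201
(Predicted positive: 50, predicted negative: 151)

201


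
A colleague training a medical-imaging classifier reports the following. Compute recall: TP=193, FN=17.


Recall = TP/(TP+FN)
= 193/(193+17)
= 193/210 = 91.9%

91.9%


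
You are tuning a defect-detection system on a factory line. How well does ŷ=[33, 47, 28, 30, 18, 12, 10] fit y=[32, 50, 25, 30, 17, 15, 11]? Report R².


ȳ = 25.7143
SS_res = Σ(y-ŷ)² = 30
SS_tot = Σ(y-ȳ)² = 1055.43
R² = 1 - SS_res/SS_tot = 1 - 0.0284 = 0.9716

0.9716


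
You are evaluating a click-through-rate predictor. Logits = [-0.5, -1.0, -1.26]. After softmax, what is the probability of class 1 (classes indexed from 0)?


Exponentials: e^-0.5=0.6065, e^-1.0=0.3679, e^-1.26=0.2837
Sum = 1.2581
Softmax = [0.4821, 0.2924, 0.2255]
p[1] = 0.3679/1.2581 = 0.2924

0.2924


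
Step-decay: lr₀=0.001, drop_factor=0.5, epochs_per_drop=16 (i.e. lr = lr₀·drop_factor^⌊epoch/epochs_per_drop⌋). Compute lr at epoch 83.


n_drops = ⌊83/16⌋ = 5
lr = 0.001·0.5^5 = 0.001·0.03125 = 0.00003125

0.00003125


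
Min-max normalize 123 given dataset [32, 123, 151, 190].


min=32, max=190
(123-32)/(190-32) = 91/158 = 0.5759

0.5759


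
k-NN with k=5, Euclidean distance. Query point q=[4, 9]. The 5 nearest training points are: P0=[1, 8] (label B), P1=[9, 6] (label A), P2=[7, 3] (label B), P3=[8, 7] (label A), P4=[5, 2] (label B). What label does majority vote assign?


d(q,P0) = 3.1623  (label B)
d(q,P1) = 5.831  (label A)
d(q,P2) = 6.7082  (label B)
d(q,P3) = 4.4721  (label A)
d(q,P4) = 7.0711  (label B)
Votes: A=2, B=3
Majority → B

B


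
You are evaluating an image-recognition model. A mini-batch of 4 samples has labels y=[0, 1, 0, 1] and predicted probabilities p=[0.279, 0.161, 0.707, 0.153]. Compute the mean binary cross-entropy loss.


L[0] = -ln(1-0.279) = -ln(0.721) = 0.3271
L[1] = -ln(0.161) = 1.8264
L[2] = -ln(1-0.707) = -ln(0.293) = 1.2276
L[3] = -ln(0.153) = 1.8773
mean = (0.3271 + 1.8264 + 1.2276 + 1.8773)/4 = 1.3146

1.3146


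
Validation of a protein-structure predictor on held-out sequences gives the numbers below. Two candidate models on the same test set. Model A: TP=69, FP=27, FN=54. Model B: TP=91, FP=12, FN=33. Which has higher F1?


Model A: P=69/96=0.7188, R=69/123=0.561, F1=2PR/(P+R)=2TP/(2TP+FP+FN)=138/219=0.6301
Model B: P=91/103=0.8835, R=91/124=0.7339, F1=2PR/(P+R)=2TP/(2TP+FP+FN)=182/227=0.8018
0.6301 < 0.8018 → Model B

Model B


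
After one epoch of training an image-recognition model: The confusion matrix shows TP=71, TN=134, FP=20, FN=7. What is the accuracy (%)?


Accuracy = (TP+TN)/(TP+TN+FP+FN)
= (71+134)/(232)
= 205/232 = 88.36%

88.36%


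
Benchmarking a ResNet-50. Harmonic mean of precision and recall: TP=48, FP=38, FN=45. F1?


Precision = 48/86 = 0.5581
Recall = 48/93 = 0.5161
F1 = 2·P·R/(P+R) = 2·TP/(2·TP+FP+FN) = 96/(96+38+45) = 96/179 = 0.5363

0.5363


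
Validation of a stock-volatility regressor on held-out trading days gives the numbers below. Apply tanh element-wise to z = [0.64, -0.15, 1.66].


tanh(0.64) = 0.5649
tanh(-0.15) = -0.1489
tanh(1.66) = 0.9302
result = [0.5649, -0.1489, 0.9302]

[0.5649, -0.1489, 0.9302]


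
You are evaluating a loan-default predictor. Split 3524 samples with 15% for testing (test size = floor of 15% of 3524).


Test = ⌊3524·15/100⌋ = 528
Train = 3524 - 528 = 2996

Train: 2996, Test: 528


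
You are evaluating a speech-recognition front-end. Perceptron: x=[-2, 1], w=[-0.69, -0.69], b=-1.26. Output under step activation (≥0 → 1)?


z = (-2)·(-0.69) + (1)·(-0.69) - 1.26
  = -0.57
step(z) = 0 (z<0)

0


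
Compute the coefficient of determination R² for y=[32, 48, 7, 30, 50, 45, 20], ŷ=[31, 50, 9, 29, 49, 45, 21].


ȳ = 33.1429
SS_res = Σ(y-ŷ)² = 12
SS_tot = Σ(y-ȳ)² = 1512.86
R² = 1 - SS_res/SS_tot = 1 - 0.0079 = 0.9921

0.9921


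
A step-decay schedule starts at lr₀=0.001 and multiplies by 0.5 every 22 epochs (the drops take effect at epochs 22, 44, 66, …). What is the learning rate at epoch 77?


n_drops = ⌊77/22⌋ = 3
lr = 0.001·0.5^3 = 0.001·0.125 = 0.000125

0.000125


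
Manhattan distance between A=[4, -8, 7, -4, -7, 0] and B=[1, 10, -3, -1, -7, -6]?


d = |4-1| + |-8-10| + |7+ 3| + |-4+ 1| + |-7+ 7| + |0+ 6|
  = 3 + 18 + 10 + 3 + 0 + 6
  = 40

40


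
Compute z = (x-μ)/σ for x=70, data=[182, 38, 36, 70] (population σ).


μ = 81.5, σ = 59.5714
z = (70 - 81.5)/59.5714 = -0.193

-0.193


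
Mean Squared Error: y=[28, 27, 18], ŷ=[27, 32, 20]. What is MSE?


Squared errors: (28-27)²=1, (27-32)²=25, (18-20)²=4
Sum = 30
MSE = 30/3 = 10

10


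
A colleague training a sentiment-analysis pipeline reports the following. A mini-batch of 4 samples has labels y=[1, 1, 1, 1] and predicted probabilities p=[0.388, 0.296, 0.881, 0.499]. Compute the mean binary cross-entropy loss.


L[0] = -ln(0.388) = 0.9467
L[1] = -ln(0.296) = 1.2174
L[2] = -ln(0.881) = 0.1267
L[3] = -ln(0.499) = 0.6951
mean = (0.9467 + 1.2174 + 0.1267 + 0.6951)/4 = 0.7465

0.7465


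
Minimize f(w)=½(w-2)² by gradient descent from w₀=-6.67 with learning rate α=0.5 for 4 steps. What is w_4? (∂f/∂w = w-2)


step 1: grad = -6.67-2 = -8.67; w = -6.67 - 0.5·(-8.67) = -2.335
step 2: grad = -2.335-2 = -4.335; w = -2.335 - 0.5·(-4.335) = -0.1675
step 3: grad = -0.1675-2 = -2.1675; w = -0.1675 - 0.5·(-2.1675) = 0.91625
step 4: grad = 0.91625-2 = -1.08375; w = 0.91625 - 0.5·(-1.08375) = 1.458125

1.458125


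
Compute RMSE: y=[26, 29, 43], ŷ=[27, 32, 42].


MSE = 11/3 = 3.6667
RMSE = √(11/3) = 1.9149

1.9149


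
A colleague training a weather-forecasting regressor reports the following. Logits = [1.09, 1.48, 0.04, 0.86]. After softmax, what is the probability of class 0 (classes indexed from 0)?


Exponentials: e^1.09=2.9743, e^1.48=4.3929, e^0.04=1.0408, e^0.86=2.3632
Sum = 10.7712
Softmax = [0.2761, 0.4078, 0.0966, 0.2194]
p[0] = 2.9743/10.7712 = 0.2761

0.2761


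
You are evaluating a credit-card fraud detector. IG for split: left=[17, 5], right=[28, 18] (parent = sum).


Parent = [45, 23], H_parent = 0.9231
H_left = 0.7732 (n=22), H_right = 0.9656 (n=46)
H_children = (22/68)·0.7732 + (46/68)·0.9656 = 0.9034
IG = 0.9231 - 0.9034 = 0.0197

0.0197


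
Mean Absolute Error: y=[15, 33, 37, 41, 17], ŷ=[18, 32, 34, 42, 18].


Absolute errors: |15-18|=3, |33-32|=1, |37-34|=3, |41-42|=1, |17-18|=1
Sum = 9
MAE = 9/5 = 9/5

9/5


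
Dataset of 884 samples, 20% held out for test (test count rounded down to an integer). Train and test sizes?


Test = ⌊884·20/100⌋ = 176
Train = 884 - 176 = 708

Train: 708, Test: 176


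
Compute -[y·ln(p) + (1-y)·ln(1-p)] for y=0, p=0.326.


BCE = -[y·ln(p) + (1-y)·ln(1-p)]
= -0 - 1·ln(1-0.326)
= -ln(0.674) = 0.3945

0.3945


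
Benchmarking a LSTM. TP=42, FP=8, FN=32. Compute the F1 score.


Precision = 42/50 = 0.84
Recall = 42/74 = 0.5676
F1 = 2·P·R/(P+R) = 2·TP/(2·TP+FP+FN) = 84/(84+8+32) = 84/124 = 0.6774

0.6774


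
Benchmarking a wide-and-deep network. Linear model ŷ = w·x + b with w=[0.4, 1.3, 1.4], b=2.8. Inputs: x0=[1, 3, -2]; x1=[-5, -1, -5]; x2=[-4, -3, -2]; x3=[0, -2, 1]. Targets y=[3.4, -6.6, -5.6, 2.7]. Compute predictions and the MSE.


ŷ0 = (0.4)·(1) + (1.3)·(3) + (1.4)·(-2) + 2.8 = 4.3
ŷ1 = (0.4)·(-5) + (1.3)·(-1) + (1.4)·(-5) + 2.8 = -7.5
ŷ2 = (0.4)·(-4) + (1.3)·(-3) + (1.4)·(-2) + 2.8 = -5.5
ŷ3 = (0.4)·(0) + (1.3)·(-2) + (1.4)·(1) + 2.8 = 1.6
errors² = [0.81, 0.81, 0.01, 1.21]
MSE = 2.8400/4 = 0.71

0.71


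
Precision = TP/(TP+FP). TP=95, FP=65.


Precision = TP/(TP+FP)
= 95/(95+65)
= 95/160 = 59.38%

59.38%


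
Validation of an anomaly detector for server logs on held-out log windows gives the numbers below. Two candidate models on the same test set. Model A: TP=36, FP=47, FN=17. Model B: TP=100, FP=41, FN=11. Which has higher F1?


Model A: P=36/83=0.4337, R=36/53=0.6792, F1=2PR/(P+R)=2TP/(2TP+FP+FN)=72/136=0.5294
Model B: P=100/141=0.7092, R=100/111=0.9009, F1=2PR/(P+R)=2TP/(2TP+FP+FN)=200/252=0.7937
0.5294 < 0.7937 → Model B

Model B


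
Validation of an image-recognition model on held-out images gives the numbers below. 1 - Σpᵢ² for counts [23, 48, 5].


Probabilities: [23/76, 48/76, 5/76] ≈ [0.3026, 0.6316, 0.0658]
Σpᵢ² = (529 + 2304 + 25)/76² = 2858/5776
Gini = 1 - Σpᵢ² = 1 - 2858/5776 = 0.5052

0.5052
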